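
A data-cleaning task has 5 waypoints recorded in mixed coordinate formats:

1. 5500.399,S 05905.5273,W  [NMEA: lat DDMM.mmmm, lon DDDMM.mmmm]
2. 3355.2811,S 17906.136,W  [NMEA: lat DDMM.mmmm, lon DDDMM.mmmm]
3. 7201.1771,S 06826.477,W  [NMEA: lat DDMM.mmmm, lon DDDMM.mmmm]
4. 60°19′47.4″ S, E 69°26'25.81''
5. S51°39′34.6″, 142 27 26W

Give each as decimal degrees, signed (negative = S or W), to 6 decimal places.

Point 1:
  Lat: degrees = first 2 digits = 55, minutes = 0.399; 55 + 0.399/60 = 55.0066500
  S → negative
  Longitude: split at 3 digits → 059° and 5.5273′; 59 + 5.5273/60 = 59.0921217
  W ⇒ negate
Point 2:
  Latitude: split at 2 digits → 33° and 55.2811′; 33 + 55.2811/60 = 33.9213517
  S → negative
  Longitude: degrees = first 3 digits = 179, minutes = 6.136; 179 + 6.136/60 = 179.1022667
  W → negative
Point 3:
  Lat: degrees = first 2 digits = 72, minutes = 1.1771; 72 + 1.1771/60 = 72.0196183
  S ⇒ negate
  λ: degrees = first 3 digits = 68, minutes = 26.477; 68 + 26.477/60 = 68.4412833
  W ⇒ negate
Point 4:
  Latitude: 60 + 19/60 + 47.4/3600 = 60.3298333
  S ⇒ negate
  Longitude: 26′ + 25.81″ = 26.43017′; 69 + 26.43017/60 = 69.4405028
  E → positive
Point 5:
  Latitude: 51 + 39/60 + 34.6/3600 = 51.6596111
  S ⇒ negate
  λ: 27′ + 26″ = 27.43333′; 142 + 27.43333/60 = 142.4572222
  W ⇒ negate

1. -55.006650, -59.092122
2. -33.921352, -179.102267
3. -72.019618, -68.441283
4. -60.329833, 69.440503
5. -51.659611, -142.457222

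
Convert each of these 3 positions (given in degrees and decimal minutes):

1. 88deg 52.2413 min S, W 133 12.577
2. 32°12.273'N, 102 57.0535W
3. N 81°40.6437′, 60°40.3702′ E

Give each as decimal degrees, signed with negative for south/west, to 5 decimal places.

1. -88.87069, -133.20962
2. 32.20455, -102.95089
3. 81.67740, 60.67284

Point 1:
  φ: 88 + 52.2413/60 = 88.870688
  hemisphere S, so the sign is −
  Longitude: 133 + 12.577/60 = 133.209617
  W → negative
Point 2:
  φ: 32 + 12.273/60 = 32.204550
  N → positive
  λ: 57.0535′ = 0.950892°; total 102.950892
  W ⇒ negate
Point 3:
  Latitude: 81 + 40.6437/60 = 81.677395
  N ⇒ keep positive
  Longitude: 40.3702′ = 0.672837°; total 60.672837
  E ⇒ keep positive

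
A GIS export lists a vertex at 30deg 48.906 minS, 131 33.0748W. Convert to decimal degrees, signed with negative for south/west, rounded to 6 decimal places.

-30.815100, -131.551247

φ: 30 + 48.906/60 = 30.8151000
S → negative
Lon: 33.0748′ = 0.551247°; total 131.5512467
W ⇒ negate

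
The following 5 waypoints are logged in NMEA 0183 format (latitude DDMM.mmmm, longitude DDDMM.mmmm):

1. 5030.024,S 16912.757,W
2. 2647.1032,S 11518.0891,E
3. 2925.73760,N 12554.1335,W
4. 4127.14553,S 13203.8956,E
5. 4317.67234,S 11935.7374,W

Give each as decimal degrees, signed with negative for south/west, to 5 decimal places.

1. -50.50040, -169.21262
2. -26.78505, 115.30149
3. 29.42896, -125.90223
4. -41.45243, 132.06493
5. -43.29454, -119.59562

Point 1:
  Lat: degrees = first 2 digits = 50, minutes = 30.024; 50 + 30.024/60 = 50.500400
  S ⇒ negate
  Longitude: split at 3 digits → 169° and 12.757′; 169 + 12.757/60 = 169.212617
  W → negative
Point 2:
  Lat: degrees = first 2 digits = 26, minutes = 47.1032; 26 + 47.1032/60 = 26.785053
  S → negative
  Lon: degrees = first 3 digits = 115, minutes = 18.0891; 115 + 18.0891/60 = 115.301485
  E ⇒ keep positive
Point 3:
  Lat: split at 2 digits → 29° and 25.7376′; 29 + 25.7376/60 = 29.428960
  N → positive
  λ: degrees = first 3 digits = 125, minutes = 54.1335; 125 + 54.1335/60 = 125.902225
  W → negative
Point 4:
  Lat: split at 2 digits → 41° and 27.14553′; 41 + 27.14553/60 = 41.452426
  S → negative
  Lon: degrees = first 3 digits = 132, minutes = 3.8956; 132 + 3.8956/60 = 132.064927
  E → positive
Point 5:
  φ: split at 2 digits → 43° and 17.67234′; 43 + 17.67234/60 = 43.294539
  S → negative
  Longitude: degrees = first 3 digits = 119, minutes = 35.7374; 119 + 35.7374/60 = 119.595623
  W ⇒ negate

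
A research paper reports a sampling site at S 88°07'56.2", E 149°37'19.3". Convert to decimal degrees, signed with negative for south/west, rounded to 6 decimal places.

-88.132278, 149.622028

Latitude: 88° + 7/60 + 56.2/3600 = 88 + 0.116667 + 0.015611 = 88.1322778
S → negative
λ: 149 + 37/60 + 19.3/3600 = 149.6220278
E → positive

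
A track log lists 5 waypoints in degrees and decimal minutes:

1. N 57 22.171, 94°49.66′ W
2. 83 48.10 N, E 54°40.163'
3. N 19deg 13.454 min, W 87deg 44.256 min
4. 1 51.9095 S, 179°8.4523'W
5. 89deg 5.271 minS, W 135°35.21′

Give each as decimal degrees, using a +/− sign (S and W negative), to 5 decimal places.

Point 1:
  φ: 57 + 22.171/60 = 57.369517
  N ⇒ keep positive
  λ: 49.66′ = 0.827667°; total 94.827667
  W ⇒ negate
Point 2:
  Lat: 83 + 48.1/60 = 83.801667
  N → positive
  λ: 54 + 40.163/60 = 54.669383
  E → positive
Point 3:
  Lat: 13.454′ = 0.224233°; total 19.224233
  N → positive
  λ: 44.256′ = 0.737600°; total 87.737600
  hemisphere W, so the sign is −
Point 4:
  Lat: 51.9095′ = 0.865158°; total 1.865158
  S ⇒ negate
  Longitude: 179 + 8.4523/60 = 179.140872
  W ⇒ negate
Point 5:
  Lat: 89 + 5.271/60 = 89.087850
  S → negative
  Lon: 35.21′ = 0.586833°; total 135.586833
  W → negative

1. 57.36952, -94.82767
2. 83.80167, 54.66938
3. 19.22423, -87.73760
4. -1.86516, -179.14087
5. -89.08785, -135.58683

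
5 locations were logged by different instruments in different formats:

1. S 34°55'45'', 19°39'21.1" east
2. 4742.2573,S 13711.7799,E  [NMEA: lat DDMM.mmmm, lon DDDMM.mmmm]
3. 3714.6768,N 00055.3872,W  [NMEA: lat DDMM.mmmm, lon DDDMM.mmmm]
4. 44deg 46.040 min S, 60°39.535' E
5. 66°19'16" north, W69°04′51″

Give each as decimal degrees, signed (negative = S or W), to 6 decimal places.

Point 1:
  φ: 34° + 55/60 + 45/3600 = 34 + 0.916667 + 0.012500 = 34.9291667
  S ⇒ negate
  Longitude: 19° + 39/60 + 21.1/3600 = 19 + 0.650000 + 0.005861 = 19.6558611
  E → positive
Point 2:
  φ: degrees = first 2 digits = 47, minutes = 42.2573; 47 + 42.2573/60 = 47.7042883
  S → negative
  Longitude: degrees = first 3 digits = 137, minutes = 11.7799; 137 + 11.7799/60 = 137.1963317
  E → positive
Point 3:
  Latitude: degrees = first 2 digits = 37, minutes = 14.6768; 37 + 14.6768/60 = 37.2446133
  N ⇒ keep positive
  Lon: split at 3 digits → 000° and 55.3872′; 0 + 55.3872/60 = 0.9231200
  W → negative
Point 4:
  Lat: 46.04′ = 0.767333°; total 44.7673333
  S → negative
  Lon: 39.535′ = 0.658917°; total 60.6589167
  E → positive
Point 5:
  Lat: 66 + 19/60 + 16/3600 = 66.3211111
  N → positive
  Longitude: 4′ + 51″ = 4.85000′; 69 + 4.85000/60 = 69.0808333
  hemisphere W, so the sign is −

1. -34.929167, 19.655861
2. -47.704288, 137.196332
3. 37.244613, -0.923120
4. -44.767333, 60.658917
5. 66.321111, -69.080833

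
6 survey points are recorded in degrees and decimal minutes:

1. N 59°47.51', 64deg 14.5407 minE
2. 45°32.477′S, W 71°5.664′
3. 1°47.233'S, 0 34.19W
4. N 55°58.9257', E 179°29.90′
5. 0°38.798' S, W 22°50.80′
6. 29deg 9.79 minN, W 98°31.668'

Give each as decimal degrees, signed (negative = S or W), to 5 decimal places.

1. 59.79183, 64.24235
2. -45.54128, -71.09440
3. -1.78722, -0.56983
4. 55.98210, 179.49833
5. -0.64663, -22.84667
6. 29.16317, -98.52780

Point 1:
  φ: 47.51′ = 0.791833°; total 59.791833
  N ⇒ keep positive
  Longitude: 14.5407′ = 0.242345°; total 64.242345
  E ⇒ keep positive
Point 2:
  Lat: 45 + 32.477/60 = 45.541283
  hemisphere S, so the sign is −
  Longitude: 5.664′ = 0.094400°; total 71.094400
  W → negative
Point 3:
  Latitude: 1 + 47.233/60 = 1.787217
  S ⇒ negate
  λ: 0 + 34.19/60 = 0.569833
  W ⇒ negate
Point 4:
  Latitude: 58.9257′ = 0.982095°; total 55.982095
  N ⇒ keep positive
  Longitude: 179 + 29.9/60 = 179.498333
  E → positive
Point 5:
  φ: 0 + 38.798/60 = 0.646633
  hemisphere S, so the sign is −
  λ: 22 + 50.8/60 = 22.846667
  W → negative
Point 6:
  φ: 9.79′ = 0.163167°; total 29.163167
  N ⇒ keep positive
  λ: 98 + 31.668/60 = 98.527800
  W → negative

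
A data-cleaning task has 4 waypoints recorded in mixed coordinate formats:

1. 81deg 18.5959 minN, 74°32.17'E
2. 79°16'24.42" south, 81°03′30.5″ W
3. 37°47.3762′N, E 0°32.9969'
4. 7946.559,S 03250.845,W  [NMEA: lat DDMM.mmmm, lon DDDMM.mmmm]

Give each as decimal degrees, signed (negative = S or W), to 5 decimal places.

1. 81.30993, 74.53617
2. -79.27345, -81.05847
3. 37.78960, 0.54995
4. -79.77598, -32.84742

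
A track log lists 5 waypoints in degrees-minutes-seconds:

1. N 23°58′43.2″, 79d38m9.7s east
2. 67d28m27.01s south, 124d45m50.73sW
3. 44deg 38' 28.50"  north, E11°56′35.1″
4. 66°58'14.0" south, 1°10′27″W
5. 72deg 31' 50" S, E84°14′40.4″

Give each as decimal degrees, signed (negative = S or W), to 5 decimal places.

Point 1:
  φ: 23° + 58/60 + 43.2/3600 = 23 + 0.966667 + 0.012000 = 23.978667
  N → positive
  Lon: 79 + 38/60 + 9.7/3600 = 79.636028
  E → positive
Point 2:
  Latitude: 67 + 28/60 + 27.01/3600 = 67.474169
  hemisphere S, so the sign is −
  λ: 124 + 45/60 + 50.73/3600 = 124.764092
  hemisphere W, so the sign is −
Point 3:
  Lat: 44 + 38/60 + 28.5/3600 = 44.641250
  N ⇒ keep positive
  Longitude: 11 + 56/60 + 35.1/3600 = 11.943083
  E ⇒ keep positive
Point 4:
  φ: 66 + 58/60 + 14/3600 = 66.970556
  S → negative
  λ: 10′ + 27″ = 10.45000′; 1 + 10.45000/60 = 1.174167
  W ⇒ negate
Point 5:
  Lat: 72° + 31/60 + 50/3600 = 72 + 0.516667 + 0.013889 = 72.530556
  S ⇒ negate
  Lon: 84 + 14/60 + 40.4/3600 = 84.244556
  E → positive

1. 23.97867, 79.63603
2. -67.47417, -124.76409
3. 44.64125, 11.94308
4. -66.97056, -1.17417
5. -72.53056, 84.24456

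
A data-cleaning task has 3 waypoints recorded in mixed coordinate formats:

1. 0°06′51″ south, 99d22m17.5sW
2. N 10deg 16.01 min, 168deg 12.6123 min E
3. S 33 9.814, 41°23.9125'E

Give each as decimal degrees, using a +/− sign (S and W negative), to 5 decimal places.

1. -0.11417, -99.37153
2. 10.26683, 168.21021
3. -33.16357, 41.39854

Point 1:
  φ: 6′ + 51″ = 6.85000′; 0 + 6.85000/60 = 0.114167
  hemisphere S, so the sign is −
  Longitude: 22′ + 17.5″ = 22.29167′; 99 + 22.29167/60 = 99.371528
  hemisphere W, so the sign is −
Point 2:
  Lat: 10 + 16.01/60 = 10.266833
  N ⇒ keep positive
  Lon: 12.6123′ = 0.210205°; total 168.210205
  E ⇒ keep positive
Point 3:
  Latitude: 33 + 9.814/60 = 33.163567
  S ⇒ negate
  λ: 41 + 23.9125/60 = 41.398542
  E ⇒ keep positive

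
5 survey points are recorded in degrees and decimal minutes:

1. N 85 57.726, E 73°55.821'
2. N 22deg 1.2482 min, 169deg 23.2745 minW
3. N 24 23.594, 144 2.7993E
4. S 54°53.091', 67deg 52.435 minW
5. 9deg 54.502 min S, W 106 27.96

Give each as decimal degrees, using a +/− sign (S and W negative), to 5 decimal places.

1. 85.96210, 73.93035
2. 22.02080, -169.38791
3. 24.39323, 144.04666
4. -54.88485, -67.87392
5. -9.90837, -106.46600

Point 1:
  Lat: 85 + 57.726/60 = 85.962100
  N → positive
  λ: 73 + 55.821/60 = 73.930350
  E → positive
Point 2:
  φ: 1.2482′ = 0.020803°; total 22.020803
  N → positive
  Lon: 23.2745′ = 0.387908°; total 169.387908
  W ⇒ negate
Point 3:
  Lat: 23.594′ = 0.393233°; total 24.393233
  N ⇒ keep positive
  Lon: 2.7993′ = 0.046655°; total 144.046655
  E → positive
Point 4:
  Lat: 53.091′ = 0.884850°; total 54.884850
  hemisphere S, so the sign is −
  λ: 67 + 52.435/60 = 67.873917
  hemisphere W, so the sign is −
Point 5:
  φ: 54.502′ = 0.908367°; total 9.908367
  S ⇒ negate
  Longitude: 27.96′ = 0.466000°; total 106.466000
  W → negative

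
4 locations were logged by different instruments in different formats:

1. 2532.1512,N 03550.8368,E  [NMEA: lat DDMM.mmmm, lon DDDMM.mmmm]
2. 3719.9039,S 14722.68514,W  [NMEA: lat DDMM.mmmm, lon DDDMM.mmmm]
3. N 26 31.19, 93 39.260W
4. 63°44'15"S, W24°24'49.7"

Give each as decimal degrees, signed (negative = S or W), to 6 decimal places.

1. 25.535853, 35.847280
2. -37.331732, -147.378086
3. 26.519833, -93.654333
4. -63.737500, -24.413806

Point 1:
  φ: split at 2 digits → 25° and 32.1512′; 25 + 32.1512/60 = 25.5358533
  N ⇒ keep positive
  Lon: degrees = first 3 digits = 35, minutes = 50.8368; 35 + 50.8368/60 = 35.8472800
  E ⇒ keep positive
Point 2:
  φ: degrees = first 2 digits = 37, minutes = 19.9039; 37 + 19.9039/60 = 37.3317317
  S → negative
  Lon: degrees = first 3 digits = 147, minutes = 22.68514; 147 + 22.68514/60 = 147.3780857
  W ⇒ negate
Point 3:
  Lat: 26 + 31.19/60 = 26.5198333
  N → positive
  Lon: 39.26′ = 0.654333°; total 93.6543333
  hemisphere W, so the sign is −
Point 4:
  Lat: 63° + 44/60 + 15/3600 = 63 + 0.733333 + 0.004167 = 63.7375000
  hemisphere S, so the sign is −
  λ: 24′ + 49.7″ = 24.82833′; 24 + 24.82833/60 = 24.4138056
  W ⇒ negate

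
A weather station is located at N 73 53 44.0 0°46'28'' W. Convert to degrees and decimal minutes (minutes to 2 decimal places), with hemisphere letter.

73° 53.73′ N, 0° 46.47′ W

φ: 53 + 44/60 = 53.7333′
Lon: seconds/60 = 0.46667; minutes = 46 + 0.46667 = 46.4667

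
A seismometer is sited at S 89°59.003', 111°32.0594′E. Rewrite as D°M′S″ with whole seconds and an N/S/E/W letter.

φ: fractional minutes 0.00300 × 60 = 0.18″
Lon: 32.05940′ → 32′ and 0.05940 × 60 = 3.56″

89°59′0″ S, 111°32′4″ E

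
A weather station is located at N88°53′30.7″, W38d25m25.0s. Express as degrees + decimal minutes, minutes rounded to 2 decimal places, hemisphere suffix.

Latitude: 53 + 30.7/60 = 53.5117′
Lon: 25 + 25/60 = 25.4167′

88° 53.51′ N, 38° 25.42′ W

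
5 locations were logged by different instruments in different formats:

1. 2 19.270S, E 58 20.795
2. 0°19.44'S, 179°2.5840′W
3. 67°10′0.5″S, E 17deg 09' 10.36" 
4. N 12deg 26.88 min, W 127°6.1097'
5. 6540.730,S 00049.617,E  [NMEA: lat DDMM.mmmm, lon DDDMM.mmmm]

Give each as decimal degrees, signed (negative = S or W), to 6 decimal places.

Point 1:
  φ: 2 + 19.27/60 = 2.3211667
  hemisphere S, so the sign is −
  Longitude: 58 + 20.795/60 = 58.3465833
  E ⇒ keep positive
Point 2:
  φ: 19.44′ = 0.324000°; total 0.3240000
  S ⇒ negate
  Longitude: 2.584′ = 0.043067°; total 179.0430667
  W ⇒ negate
Point 3:
  Lat: 67° + 10/60 + 0.5/3600 = 67 + 0.166667 + 0.000139 = 67.1668056
  S → negative
  Longitude: 17 + 9/60 + 10.36/3600 = 17.1528778
  E → positive
Point 4:
  Lat: 12 + 26.88/60 = 12.4480000
  N → positive
  Lon: 127 + 6.1097/60 = 127.1018283
  W → negative
Point 5:
  φ: split at 2 digits → 65° and 40.73′; 65 + 40.73/60 = 65.6788333
  hemisphere S, so the sign is −
  Lon: degrees = first 3 digits = 0, minutes = 49.617; 0 + 49.617/60 = 0.8269500
  E → positive

1. -2.321167, 58.346583
2. -0.324000, -179.043067
3. -67.166806, 17.152878
4. 12.448000, -127.101828
5. -65.678833, 0.826950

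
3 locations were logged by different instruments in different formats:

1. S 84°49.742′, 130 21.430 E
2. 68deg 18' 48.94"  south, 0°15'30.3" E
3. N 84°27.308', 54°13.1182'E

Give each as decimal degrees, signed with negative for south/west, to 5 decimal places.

1. -84.82903, 130.35717
2. -68.31359, 0.25842
3. 84.45513, 54.21864

Point 1:
  Lat: 84 + 49.742/60 = 84.829033
  S ⇒ negate
  Longitude: 130 + 21.43/60 = 130.357167
  E → positive
Point 2:
  φ: 68° + 18/60 + 48.94/3600 = 68 + 0.300000 + 0.013594 = 68.313594
  S ⇒ negate
  Lon: 15′ + 30.3″ = 15.50500′; 0 + 15.50500/60 = 0.258417
  E → positive
Point 3:
  Latitude: 84 + 27.308/60 = 84.455133
  N → positive
  Longitude: 54 + 13.1182/60 = 54.218637
  E → positive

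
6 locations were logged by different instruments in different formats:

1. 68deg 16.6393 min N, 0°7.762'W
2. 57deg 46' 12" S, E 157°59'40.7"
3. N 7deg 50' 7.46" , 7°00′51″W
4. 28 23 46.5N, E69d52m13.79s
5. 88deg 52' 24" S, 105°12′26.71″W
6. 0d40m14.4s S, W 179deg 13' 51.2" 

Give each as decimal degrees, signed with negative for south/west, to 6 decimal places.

Point 1:
  φ: 16.6393′ = 0.277322°; total 68.2773217
  N → positive
  Longitude: 7.762′ = 0.129367°; total 0.1293667
  W ⇒ negate
Point 2:
  φ: 57° + 46/60 + 12/3600 = 57 + 0.766667 + 0.003333 = 57.7700000
  hemisphere S, so the sign is −
  λ: 157° + 59/60 + 40.7/3600 = 157 + 0.983333 + 0.011306 = 157.9946389
  E ⇒ keep positive
Point 3:
  Latitude: 7° + 50/60 + 7.46/3600 = 7 + 0.833333 + 0.002072 = 7.8354056
  N → positive
  Lon: 0′ + 51″ = 0.85000′; 7 + 0.85000/60 = 7.0141667
  W → negative
Point 4:
  Lat: 23′ + 46.5″ = 23.77500′; 28 + 23.77500/60 = 28.3962500
  N → positive
  Lon: 69° + 52/60 + 13.79/3600 = 69 + 0.866667 + 0.003831 = 69.8704972
  E ⇒ keep positive
Point 5:
  Lat: 88 + 52/60 + 24/3600 = 88.8733333
  hemisphere S, so the sign is −
  Longitude: 105 + 12/60 + 26.71/3600 = 105.2074194
  W ⇒ negate
Point 6:
  φ: 0 + 40/60 + 14.4/3600 = 0.6706667
  S → negative
  Lon: 179° + 13/60 + 51.2/3600 = 179 + 0.216667 + 0.014222 = 179.2308889
  W → negative

1. 68.277322, -0.129367
2. -57.770000, 157.994639
3. 7.835406, -7.014167
4. 28.396250, 69.870497
5. -88.873333, -105.207419
6. -0.670667, -179.230889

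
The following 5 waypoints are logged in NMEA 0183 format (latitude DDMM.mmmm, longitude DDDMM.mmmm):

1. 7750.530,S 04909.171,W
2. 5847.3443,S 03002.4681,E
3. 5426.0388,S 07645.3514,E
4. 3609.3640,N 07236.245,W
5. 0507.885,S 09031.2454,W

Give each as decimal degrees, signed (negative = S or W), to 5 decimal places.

1. -77.84217, -49.15285
2. -58.78907, 30.04114
3. -54.43398, 76.75586
4. 36.15607, -72.60408
5. -5.13142, -90.52076

Point 1:
  Lat: split at 2 digits → 77° and 50.53′; 77 + 50.53/60 = 77.842167
  S ⇒ negate
  Longitude: degrees = first 3 digits = 49, minutes = 9.171; 49 + 9.171/60 = 49.152850
  W → negative
Point 2:
  Latitude: degrees = first 2 digits = 58, minutes = 47.3443; 58 + 47.3443/60 = 58.789072
  S ⇒ negate
  λ: degrees = first 3 digits = 30, minutes = 2.4681; 30 + 2.4681/60 = 30.041135
  E ⇒ keep positive
Point 3:
  Latitude: degrees = first 2 digits = 54, minutes = 26.0388; 54 + 26.0388/60 = 54.433980
  S ⇒ negate
  λ: split at 3 digits → 076° and 45.3514′; 76 + 45.3514/60 = 76.755857
  E ⇒ keep positive
Point 4:
  φ: split at 2 digits → 36° and 9.364′; 36 + 9.364/60 = 36.156067
  N → positive
  Longitude: degrees = first 3 digits = 72, minutes = 36.245; 72 + 36.245/60 = 72.604083
  hemisphere W, so the sign is −
Point 5:
  Lat: split at 2 digits → 05° and 7.885′; 5 + 7.885/60 = 5.131417
  S → negative
  Longitude: split at 3 digits → 090° and 31.2454′; 90 + 31.2454/60 = 90.520757
  hemisphere W, so the sign is −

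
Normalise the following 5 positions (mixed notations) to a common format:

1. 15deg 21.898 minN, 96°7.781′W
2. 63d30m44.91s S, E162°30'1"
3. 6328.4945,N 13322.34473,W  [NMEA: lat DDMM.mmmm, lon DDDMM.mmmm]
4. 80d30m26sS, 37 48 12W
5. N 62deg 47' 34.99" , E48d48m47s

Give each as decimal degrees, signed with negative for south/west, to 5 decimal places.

1. 15.36497, -96.12968
2. -63.51248, 162.50028
3. 63.47491, -133.37241
4. -80.50722, -37.80333
5. 62.79305, 48.81306

Point 1:
  φ: 15 + 21.898/60 = 15.364967
  N ⇒ keep positive
  λ: 7.781′ = 0.129683°; total 96.129683
  W → negative
Point 2:
  Lat: 63° + 30/60 + 44.91/3600 = 63 + 0.500000 + 0.012475 = 63.512475
  S → negative
  Longitude: 162° + 30/60 + 1/3600 = 162 + 0.500000 + 0.000278 = 162.500278
  E ⇒ keep positive
Point 3:
  Latitude: split at 2 digits → 63° and 28.4945′; 63 + 28.4945/60 = 63.474908
  N ⇒ keep positive
  Lon: degrees = first 3 digits = 133, minutes = 22.34473; 133 + 22.34473/60 = 133.372412
  W → negative
Point 4:
  Latitude: 30′ + 26″ = 30.43333′; 80 + 30.43333/60 = 80.507222
  hemisphere S, so the sign is −
  Lon: 37° + 48/60 + 12/3600 = 37 + 0.800000 + 0.003333 = 37.803333
  W → negative
Point 5:
  Latitude: 62 + 47/60 + 34.99/3600 = 62.793053
  N ⇒ keep positive
  Lon: 48° + 48/60 + 47/3600 = 48 + 0.800000 + 0.013056 = 48.813056
  E → positive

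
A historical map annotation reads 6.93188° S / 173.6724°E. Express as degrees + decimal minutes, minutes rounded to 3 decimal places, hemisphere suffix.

Latitude: fractional part 0.931880 → 55.91280 minutes
Longitude: fractional part 0.672400 → 40.34400 minutes

6° 55.913′ S, 173° 40.344′ E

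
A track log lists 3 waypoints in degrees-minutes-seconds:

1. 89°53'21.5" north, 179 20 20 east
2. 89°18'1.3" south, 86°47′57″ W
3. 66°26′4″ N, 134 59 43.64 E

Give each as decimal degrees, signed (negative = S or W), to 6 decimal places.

1. 89.889306, 179.338889
2. -89.300361, -86.799167
3. 66.434444, 134.995456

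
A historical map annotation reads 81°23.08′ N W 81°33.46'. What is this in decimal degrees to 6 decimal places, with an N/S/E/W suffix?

Lat: 81 + 23.08/60 = 81.3846667
λ: 33.46′ = 0.557667°; total 81.5576667

81.384667° N, 81.557667° W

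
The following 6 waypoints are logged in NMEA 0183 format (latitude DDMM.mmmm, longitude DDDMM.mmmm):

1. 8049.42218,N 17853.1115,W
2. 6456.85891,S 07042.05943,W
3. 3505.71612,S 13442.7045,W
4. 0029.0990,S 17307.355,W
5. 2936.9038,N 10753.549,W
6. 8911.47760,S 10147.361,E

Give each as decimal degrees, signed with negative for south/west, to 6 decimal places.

1. 80.823703, -178.885192
2. -64.947649, -70.700991
3. -35.095269, -134.711742
4. -0.484983, -173.122583
5. 29.615063, -107.892483
6. -89.191293, 101.789350

Point 1:
  Latitude: degrees = first 2 digits = 80, minutes = 49.42218; 80 + 49.42218/60 = 80.8237030
  N ⇒ keep positive
  Lon: degrees = first 3 digits = 178, minutes = 53.1115; 178 + 53.1115/60 = 178.8851917
  hemisphere W, so the sign is −
Point 2:
  Latitude: degrees = first 2 digits = 64, minutes = 56.85891; 64 + 56.85891/60 = 64.9476485
  S → negative
  λ: degrees = first 3 digits = 70, minutes = 42.05943; 70 + 42.05943/60 = 70.7009905
  hemisphere W, so the sign is −
Point 3:
  Latitude: split at 2 digits → 35° and 5.71612′; 35 + 5.71612/60 = 35.0952687
  hemisphere S, so the sign is −
  Longitude: degrees = first 3 digits = 134, minutes = 42.7045; 134 + 42.7045/60 = 134.7117417
  W → negative
Point 4:
  φ: split at 2 digits → 00° and 29.099′; 0 + 29.099/60 = 0.4849833
  S → negative
  λ: degrees = first 3 digits = 173, minutes = 7.355; 173 + 7.355/60 = 173.1225833
  hemisphere W, so the sign is −
Point 5:
  Latitude: split at 2 digits → 29° and 36.9038′; 29 + 36.9038/60 = 29.6150633
  N ⇒ keep positive
  Longitude: degrees = first 3 digits = 107, minutes = 53.549; 107 + 53.549/60 = 107.8924833
  hemisphere W, so the sign is −
Point 6:
  φ: degrees = first 2 digits = 89, minutes = 11.4776; 89 + 11.4776/60 = 89.1912933
  S → negative
  λ: degrees = first 3 digits = 101, minutes = 47.361; 101 + 47.361/60 = 101.7893500
  E → positive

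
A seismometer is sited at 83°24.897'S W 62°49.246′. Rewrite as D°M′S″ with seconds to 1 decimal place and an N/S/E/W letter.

83°24′53.8″ S, 62°49′14.8″ W

Latitude: 24.89700′ → 24′ and 0.89700 × 60 = 53.820″
λ: fractional minutes 0.24600 × 60 = 14.760″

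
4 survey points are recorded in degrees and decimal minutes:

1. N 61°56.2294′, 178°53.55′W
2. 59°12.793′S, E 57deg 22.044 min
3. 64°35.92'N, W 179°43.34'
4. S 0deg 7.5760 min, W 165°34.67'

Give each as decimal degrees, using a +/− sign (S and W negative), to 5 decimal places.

1. 61.93716, -178.89250
2. -59.21322, 57.36740
3. 64.59867, -179.72233
4. -0.12627, -165.57783

Point 1:
  Latitude: 56.2294′ = 0.937157°; total 61.937157
  N ⇒ keep positive
  Longitude: 178 + 53.55/60 = 178.892500
  W → negative
Point 2:
  Latitude: 59 + 12.793/60 = 59.213217
  hemisphere S, so the sign is −
  λ: 57 + 22.044/60 = 57.367400
  E ⇒ keep positive
Point 3:
  φ: 64 + 35.92/60 = 64.598667
  N → positive
  Lon: 179 + 43.34/60 = 179.722333
  hemisphere W, so the sign is −
Point 4:
  φ: 0 + 7.576/60 = 0.126267
  hemisphere S, so the sign is −
  Longitude: 165 + 34.67/60 = 165.577833
  hemisphere W, so the sign is −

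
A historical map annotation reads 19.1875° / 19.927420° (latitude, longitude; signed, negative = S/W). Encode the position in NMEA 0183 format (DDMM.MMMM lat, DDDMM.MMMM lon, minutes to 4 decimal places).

1911.2500,N / 01955.6452,E

Latitude: minutes = (19.187500 − 19) × 60 = 11.250000
λ: 19° + 0.927420 × 60 = 19° 55.645200′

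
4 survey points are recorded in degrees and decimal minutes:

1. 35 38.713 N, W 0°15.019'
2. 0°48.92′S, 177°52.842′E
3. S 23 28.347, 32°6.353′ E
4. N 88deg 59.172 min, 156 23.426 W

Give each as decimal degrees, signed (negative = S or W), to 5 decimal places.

Point 1:
  φ: 38.713′ = 0.645217°; total 35.645217
  N → positive
  Lon: 15.019′ = 0.250317°; total 0.250317
  W → negative
Point 2:
  Latitude: 0 + 48.92/60 = 0.815333
  S ⇒ negate
  Longitude: 52.842′ = 0.880700°; total 177.880700
  E → positive
Point 3:
  Lat: 28.347′ = 0.472450°; total 23.472450
  S ⇒ negate
  Longitude: 6.353′ = 0.105883°; total 32.105883
  E ⇒ keep positive
Point 4:
  φ: 88 + 59.172/60 = 88.986200
  N → positive
  λ: 156 + 23.426/60 = 156.390433
  W ⇒ negate

1. 35.64522, -0.25032
2. -0.81533, 177.88070
3. -23.47245, 32.10588
4. 88.98620, -156.39043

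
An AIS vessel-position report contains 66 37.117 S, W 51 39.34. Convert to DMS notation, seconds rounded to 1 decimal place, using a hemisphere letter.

Latitude: fractional minutes 0.11700 × 60 = 7.020″
Lon: fractional minutes 0.34000 × 60 = 20.400″

66°37′7.0″ S, 51°39′20.4″ W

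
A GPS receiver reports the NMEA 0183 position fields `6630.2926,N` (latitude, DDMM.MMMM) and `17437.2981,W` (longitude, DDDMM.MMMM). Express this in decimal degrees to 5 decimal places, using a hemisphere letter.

Lat: degrees = first 2 digits = 66, minutes = 30.2926; 66 + 30.2926/60 = 66.504877
λ: degrees = first 3 digits = 174, minutes = 37.2981; 174 + 37.2981/60 = 174.621635

66.50488° N, 174.62164° W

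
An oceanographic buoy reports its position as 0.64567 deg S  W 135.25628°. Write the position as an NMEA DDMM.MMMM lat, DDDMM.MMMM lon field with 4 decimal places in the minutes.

0038.7402,S / 13515.3768,W

φ: minutes = (0.645670 − 0) × 60 = 38.740200
Lon: fractional part 0.256280 → 15.376800 minutes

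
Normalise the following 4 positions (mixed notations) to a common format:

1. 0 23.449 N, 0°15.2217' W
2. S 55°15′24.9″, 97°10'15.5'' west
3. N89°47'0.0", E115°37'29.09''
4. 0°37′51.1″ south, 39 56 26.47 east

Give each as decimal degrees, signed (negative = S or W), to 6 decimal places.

1. 0.390817, -0.253695
2. -55.256917, -97.170972
3. 89.783333, 115.624747
4. -0.630861, 39.940686

Point 1:
  φ: 0 + 23.449/60 = 0.3908167
  N → positive
  Lon: 15.2217′ = 0.253695°; total 0.2536950
  W → negative
Point 2:
  Lat: 55° + 15/60 + 24.9/3600 = 55 + 0.250000 + 0.006917 = 55.2569167
  hemisphere S, so the sign is −
  λ: 97 + 10/60 + 15.5/3600 = 97.1709722
  W ⇒ negate
Point 3:
  Lat: 47′ + 0″ = 47.00000′; 89 + 47.00000/60 = 89.7833333
  N ⇒ keep positive
  Lon: 115 + 37/60 + 29.09/3600 = 115.6247472
  E ⇒ keep positive
Point 4:
  Lat: 0 + 37/60 + 51.1/3600 = 0.6308611
  S ⇒ negate
  Lon: 56′ + 26.47″ = 56.44117′; 39 + 56.44117/60 = 39.9406861
  E → positive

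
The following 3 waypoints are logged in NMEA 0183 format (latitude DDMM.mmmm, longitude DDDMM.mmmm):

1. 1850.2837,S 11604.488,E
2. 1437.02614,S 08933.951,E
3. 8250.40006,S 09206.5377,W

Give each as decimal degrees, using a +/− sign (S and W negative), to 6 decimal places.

1. -18.838062, 116.074800
2. -14.617102, 89.565850
3. -82.840001, -92.108962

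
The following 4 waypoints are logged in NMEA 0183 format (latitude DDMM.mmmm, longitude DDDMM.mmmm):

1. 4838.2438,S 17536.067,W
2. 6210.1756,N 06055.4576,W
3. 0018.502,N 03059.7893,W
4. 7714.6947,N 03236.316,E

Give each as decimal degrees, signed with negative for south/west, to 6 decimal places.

1. -48.637397, -175.601117
2. 62.169593, -60.924293
3. 0.308367, -30.996488
4. 77.244912, 32.605267

Point 1:
  Latitude: degrees = first 2 digits = 48, minutes = 38.2438; 48 + 38.2438/60 = 48.6373967
  hemisphere S, so the sign is −
  λ: split at 3 digits → 175° and 36.067′; 175 + 36.067/60 = 175.6011167
  hemisphere W, so the sign is −
Point 2:
  Lat: split at 2 digits → 62° and 10.1756′; 62 + 10.1756/60 = 62.1695933
  N ⇒ keep positive
  λ: split at 3 digits → 060° and 55.4576′; 60 + 55.4576/60 = 60.9242933
  W → negative
Point 3:
  φ: degrees = first 2 digits = 0, minutes = 18.502; 0 + 18.502/60 = 0.3083667
  N ⇒ keep positive
  λ: split at 3 digits → 030° and 59.7893′; 30 + 59.7893/60 = 30.9964883
  W ⇒ negate
Point 4:
  Lat: degrees = first 2 digits = 77, minutes = 14.6947; 77 + 14.6947/60 = 77.2449117
  N → positive
  Lon: split at 3 digits → 032° and 36.316′; 32 + 36.316/60 = 32.6052667
  E ⇒ keep positive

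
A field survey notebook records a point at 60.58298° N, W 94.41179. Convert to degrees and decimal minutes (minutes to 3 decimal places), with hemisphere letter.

60° 34.979′ N, 94° 24.707′ W

Lat: minutes = (60.582980 − 60) × 60 = 34.97880
λ: fractional part 0.411790 → 24.70740 minutes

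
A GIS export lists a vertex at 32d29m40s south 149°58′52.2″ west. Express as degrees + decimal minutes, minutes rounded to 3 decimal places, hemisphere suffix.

32° 29.667′ S, 149° 58.870′ W

φ: 29 + 40/60 = 29.66667′
λ: 58 + 52.2/60 = 58.87000′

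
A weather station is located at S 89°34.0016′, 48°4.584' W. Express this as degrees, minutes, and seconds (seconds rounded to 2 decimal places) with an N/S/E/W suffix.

89°34′0.10″ S, 48°04′35.04″ W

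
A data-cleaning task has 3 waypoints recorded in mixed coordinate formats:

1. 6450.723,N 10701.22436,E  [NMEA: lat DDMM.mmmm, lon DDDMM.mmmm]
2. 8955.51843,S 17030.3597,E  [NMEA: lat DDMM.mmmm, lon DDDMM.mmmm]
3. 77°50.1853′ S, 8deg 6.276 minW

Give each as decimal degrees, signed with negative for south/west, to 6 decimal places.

Point 1:
  φ: split at 2 digits → 64° and 50.723′; 64 + 50.723/60 = 64.8453833
  N → positive
  Lon: split at 3 digits → 107° and 1.22436′; 107 + 1.22436/60 = 107.0204060
  E ⇒ keep positive
Point 2:
  Latitude: split at 2 digits → 89° and 55.51843′; 89 + 55.51843/60 = 89.9253072
  hemisphere S, so the sign is −
  Lon: split at 3 digits → 170° and 30.3597′; 170 + 30.3597/60 = 170.5059950
  E ⇒ keep positive
Point 3:
  φ: 50.1853′ = 0.836422°; total 77.8364217
  S → negative
  Longitude: 6.276′ = 0.104600°; total 8.1046000
  W → negative

1. 64.845383, 107.020406
2. -89.925307, 170.505995
3. -77.836422, -8.104600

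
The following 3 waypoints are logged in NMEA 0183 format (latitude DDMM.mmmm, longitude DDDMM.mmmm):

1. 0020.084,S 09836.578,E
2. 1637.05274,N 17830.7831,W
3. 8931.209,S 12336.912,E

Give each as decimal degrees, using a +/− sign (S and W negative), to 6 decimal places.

Point 1:
  Latitude: split at 2 digits → 00° and 20.084′; 0 + 20.084/60 = 0.3347333
  hemisphere S, so the sign is −
  Lon: split at 3 digits → 098° and 36.578′; 98 + 36.578/60 = 98.6096333
  E ⇒ keep positive
Point 2:
  φ: split at 2 digits → 16° and 37.05274′; 16 + 37.05274/60 = 16.6175457
  N → positive
  Longitude: split at 3 digits → 178° and 30.7831′; 178 + 30.7831/60 = 178.5130517
  W ⇒ negate
Point 3:
  Lat: degrees = first 2 digits = 89, minutes = 31.209; 89 + 31.209/60 = 89.5201500
  hemisphere S, so the sign is −
  Lon: split at 3 digits → 123° and 36.912′; 123 + 36.912/60 = 123.6152000
  E → positive

1. -0.334733, 98.609633
2. 16.617546, -178.513052
3. -89.520150, 123.615200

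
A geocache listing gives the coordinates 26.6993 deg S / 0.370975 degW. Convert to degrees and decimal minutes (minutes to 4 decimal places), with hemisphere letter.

26° 41.9580′ S, 0° 22.2585′ W

Latitude: 26° + 0.699300 × 60 = 26° 41.958000′
Longitude: fractional part 0.370975 → 22.258500 minutes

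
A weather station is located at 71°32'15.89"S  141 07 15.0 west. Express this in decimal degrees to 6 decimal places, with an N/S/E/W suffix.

71.537747° S, 141.120833° W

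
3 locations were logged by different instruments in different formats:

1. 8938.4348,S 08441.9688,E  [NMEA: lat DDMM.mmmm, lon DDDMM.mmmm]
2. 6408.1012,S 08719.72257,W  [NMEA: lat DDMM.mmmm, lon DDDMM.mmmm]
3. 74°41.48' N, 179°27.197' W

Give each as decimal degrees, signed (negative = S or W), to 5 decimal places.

Point 1:
  Latitude: degrees = first 2 digits = 89, minutes = 38.4348; 89 + 38.4348/60 = 89.640580
  S → negative
  Lon: split at 3 digits → 084° and 41.9688′; 84 + 41.9688/60 = 84.699480
  E → positive
Point 2:
  φ: degrees = first 2 digits = 64, minutes = 8.1012; 64 + 8.1012/60 = 64.135020
  S → negative
  Lon: degrees = first 3 digits = 87, minutes = 19.72257; 87 + 19.72257/60 = 87.328710
  hemisphere W, so the sign is −
Point 3:
  Latitude: 41.48′ = 0.691333°; total 74.691333
  N ⇒ keep positive
  λ: 27.197′ = 0.453283°; total 179.453283
  W ⇒ negate

1. -89.64058, 84.69948
2. -64.13502, -87.32871
3. 74.69133, -179.45328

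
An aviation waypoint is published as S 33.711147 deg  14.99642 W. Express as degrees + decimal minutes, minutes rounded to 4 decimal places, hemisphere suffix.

Lat: minutes = (33.711147 − 33) × 60 = 42.668820
Lon: fractional part 0.996420 → 59.785200 minutes

33° 42.6688′ S, 14° 59.7852′ W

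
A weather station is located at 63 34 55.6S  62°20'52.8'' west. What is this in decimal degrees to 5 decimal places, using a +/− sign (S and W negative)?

φ: 63 + 34/60 + 55.6/3600 = 63.582111
S → negative
Lon: 62° + 20/60 + 52.8/3600 = 62 + 0.333333 + 0.014667 = 62.348000
W ⇒ negate

-63.58211, -62.34800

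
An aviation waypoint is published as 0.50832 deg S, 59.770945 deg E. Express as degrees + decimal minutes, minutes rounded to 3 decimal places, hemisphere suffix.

0° 30.499′ S, 59° 46.257′ E

Latitude: fractional part 0.508320 → 30.49920 minutes
Longitude: fractional part 0.770945 → 46.25670 minutes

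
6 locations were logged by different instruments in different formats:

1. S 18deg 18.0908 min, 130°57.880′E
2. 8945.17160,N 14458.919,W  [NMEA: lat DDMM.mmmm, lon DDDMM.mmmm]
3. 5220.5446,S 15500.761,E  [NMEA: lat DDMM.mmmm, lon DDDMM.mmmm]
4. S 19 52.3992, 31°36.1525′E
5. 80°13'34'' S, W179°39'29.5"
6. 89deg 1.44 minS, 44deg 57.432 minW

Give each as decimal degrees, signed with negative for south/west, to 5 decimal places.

Point 1:
  Latitude: 18.0908′ = 0.301513°; total 18.301513
  S → negative
  Longitude: 57.88′ = 0.964667°; total 130.964667
  E ⇒ keep positive
Point 2:
  Lat: split at 2 digits → 89° and 45.1716′; 89 + 45.1716/60 = 89.752860
  N → positive
  Lon: split at 3 digits → 144° and 58.919′; 144 + 58.919/60 = 144.981983
  hemisphere W, so the sign is −
Point 3:
  φ: split at 2 digits → 52° and 20.5446′; 52 + 20.5446/60 = 52.342410
  S ⇒ negate
  λ: degrees = first 3 digits = 155, minutes = 0.761; 155 + 0.761/60 = 155.012683
  E → positive
Point 4:
  Lat: 19 + 52.3992/60 = 19.873320
  S ⇒ negate
  λ: 36.1525′ = 0.602542°; total 31.602542
  E → positive
Point 5:
  Lat: 13′ + 34″ = 13.56667′; 80 + 13.56667/60 = 80.226111
  S → negative
  λ: 179 + 39/60 + 29.5/3600 = 179.658194
  hemisphere W, so the sign is −
Point 6:
  φ: 1.44′ = 0.024000°; total 89.024000
  S ⇒ negate
  λ: 57.432′ = 0.957200°; total 44.957200
  W → negative

1. -18.30151, 130.96467
2. 89.75286, -144.98198
3. -52.34241, 155.01268
4. -19.87332, 31.60254
5. -80.22611, -179.65819
6. -89.02400, -44.95720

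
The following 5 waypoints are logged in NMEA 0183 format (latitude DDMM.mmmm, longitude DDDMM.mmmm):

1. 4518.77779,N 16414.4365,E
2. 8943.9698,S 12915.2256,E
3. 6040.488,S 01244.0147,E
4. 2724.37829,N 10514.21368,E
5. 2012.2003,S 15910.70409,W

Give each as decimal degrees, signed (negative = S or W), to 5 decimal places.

1. 45.31296, 164.24061
2. -89.73283, 129.25376
3. -60.67480, 12.73358
4. 27.40630, 105.23689
5. -20.20334, -159.17840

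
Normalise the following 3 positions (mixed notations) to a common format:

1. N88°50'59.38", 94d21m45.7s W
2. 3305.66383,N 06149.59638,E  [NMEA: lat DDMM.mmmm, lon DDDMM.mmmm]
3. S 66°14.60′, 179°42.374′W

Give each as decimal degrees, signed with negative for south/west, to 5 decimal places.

Point 1:
  φ: 50′ + 59.38″ = 50.98967′; 88 + 50.98967/60 = 88.849828
  N ⇒ keep positive
  Longitude: 94° + 21/60 + 45.7/3600 = 94 + 0.350000 + 0.012694 = 94.362694
  W → negative
Point 2:
  Latitude: split at 2 digits → 33° and 5.66383′; 33 + 5.66383/60 = 33.094397
  N ⇒ keep positive
  λ: degrees = first 3 digits = 61, minutes = 49.59638; 61 + 49.59638/60 = 61.826606
  E → positive
Point 3:
  Lat: 14.6′ = 0.243333°; total 66.243333
  S ⇒ negate
  Longitude: 179 + 42.374/60 = 179.706233
  W → negative

1. 88.84983, -94.36269
2. 33.09440, 61.82661
3. -66.24333, -179.70623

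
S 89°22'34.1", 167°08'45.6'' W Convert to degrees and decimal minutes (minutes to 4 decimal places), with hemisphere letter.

89° 22.5683′ S, 167° 8.7600′ W

φ: 22 + 34.1/60 = 22.568333′
λ: seconds/60 = 0.76000; minutes = 8 + 0.76000 = 8.760000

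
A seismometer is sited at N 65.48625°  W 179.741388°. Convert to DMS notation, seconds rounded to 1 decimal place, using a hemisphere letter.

65°29′10.5″ N, 179°44′29.0″ W

φ: 0.486250° → 29.17500′; 0.17500 × 60 = 10.500″
λ: 0.741388 × 60 = 44.48328′ → 44′, remainder × 60 = 28.997″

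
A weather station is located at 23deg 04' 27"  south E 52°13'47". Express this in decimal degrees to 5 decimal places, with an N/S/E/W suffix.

23.07417° S, 52.22972° E

Lat: 23° + 4/60 + 27/3600 = 23 + 0.066667 + 0.007500 = 23.074167
λ: 13′ + 47″ = 13.78333′; 52 + 13.78333/60 = 52.229722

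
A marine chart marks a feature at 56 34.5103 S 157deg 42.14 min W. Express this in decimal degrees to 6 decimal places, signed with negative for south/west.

-56.575172, -157.702333

Latitude: 34.5103′ = 0.575172°; total 56.5751717
hemisphere S, so the sign is −
λ: 42.14′ = 0.702333°; total 157.7023333
W ⇒ negate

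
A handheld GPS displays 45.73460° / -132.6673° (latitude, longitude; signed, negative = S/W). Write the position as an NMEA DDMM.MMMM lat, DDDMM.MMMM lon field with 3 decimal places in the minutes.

Lat: minutes = (45.734600 − 45) × 60 = 44.07600
Longitude is negative → W; |value| = 132.667300
Longitude: minutes = (132.667300 − 132) × 60 = 40.03800

4544.076,N / 13240.038,W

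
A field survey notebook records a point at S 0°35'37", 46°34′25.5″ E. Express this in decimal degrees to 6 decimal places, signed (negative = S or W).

-0.593611, 46.573750

φ: 35′ + 37″ = 35.61667′; 0 + 35.61667/60 = 0.5936111
S → negative
λ: 46 + 34/60 + 25.5/3600 = 46.5737500
E ⇒ keep positive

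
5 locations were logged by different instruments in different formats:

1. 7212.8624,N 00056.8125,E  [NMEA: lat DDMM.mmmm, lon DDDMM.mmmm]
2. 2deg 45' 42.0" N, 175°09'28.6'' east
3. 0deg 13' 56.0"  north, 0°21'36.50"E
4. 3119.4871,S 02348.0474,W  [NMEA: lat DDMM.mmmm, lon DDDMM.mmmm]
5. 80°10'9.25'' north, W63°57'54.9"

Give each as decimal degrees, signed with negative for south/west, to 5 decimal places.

Point 1:
  Lat: degrees = first 2 digits = 72, minutes = 12.8624; 72 + 12.8624/60 = 72.214373
  N → positive
  λ: split at 3 digits → 000° and 56.8125′; 0 + 56.8125/60 = 0.946875
  E → positive
Point 2:
  Lat: 2 + 45/60 + 42/3600 = 2.761667
  N → positive
  Longitude: 175° + 9/60 + 28.6/3600 = 175 + 0.150000 + 0.007944 = 175.157944
  E → positive
Point 3:
  Latitude: 0 + 13/60 + 56/3600 = 0.232222
  N ⇒ keep positive
  Longitude: 0° + 21/60 + 36.5/3600 = 0 + 0.350000 + 0.010139 = 0.360139
  E → positive
Point 4:
  Lat: split at 2 digits → 31° and 19.4871′; 31 + 19.4871/60 = 31.324785
  S ⇒ negate
  Longitude: degrees = first 3 digits = 23, minutes = 48.0474; 23 + 48.0474/60 = 23.800790
  hemisphere W, so the sign is −
Point 5:
  Lat: 80° + 10/60 + 9.25/3600 = 80 + 0.166667 + 0.002569 = 80.169236
  N → positive
  λ: 57′ + 54.9″ = 57.91500′; 63 + 57.91500/60 = 63.965250
  hemisphere W, so the sign is −

1. 72.21437, 0.94688
2. 2.76167, 175.15794
3. 0.23222, 0.36014
4. -31.32479, -23.80079
5. 80.16924, -63.96525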